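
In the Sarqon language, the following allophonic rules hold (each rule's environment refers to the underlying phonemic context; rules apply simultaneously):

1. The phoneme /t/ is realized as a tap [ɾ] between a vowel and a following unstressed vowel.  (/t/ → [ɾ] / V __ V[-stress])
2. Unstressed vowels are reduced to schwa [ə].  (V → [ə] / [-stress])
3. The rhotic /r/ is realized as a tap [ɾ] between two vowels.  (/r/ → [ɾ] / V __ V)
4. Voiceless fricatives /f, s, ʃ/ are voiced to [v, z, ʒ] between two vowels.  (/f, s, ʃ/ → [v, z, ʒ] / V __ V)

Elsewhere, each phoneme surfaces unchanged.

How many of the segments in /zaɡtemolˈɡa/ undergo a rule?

3

Segments that undergo a rule: /a/ → [ə] (rule 2); /e/ → [ə] (rule 2); /o/ → [ə] (rule 2).
All other segments surface unchanged.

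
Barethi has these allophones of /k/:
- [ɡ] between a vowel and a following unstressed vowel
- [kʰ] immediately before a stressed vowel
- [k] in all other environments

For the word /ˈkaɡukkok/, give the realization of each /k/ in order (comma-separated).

Occurrence 1 (position 1): immediately before a stressed vowel → [kʰ].
Occurrence 2 (position 5): no conditioning environment matches → elsewhere allophone [k].
Occurrence 3 (position 6): no conditioning environment matches → elsewhere allophone [k].
Occurrence 4 (position 8): no conditioning environment matches → elsewhere allophone [k].

[kʰ], [k], [k], [k]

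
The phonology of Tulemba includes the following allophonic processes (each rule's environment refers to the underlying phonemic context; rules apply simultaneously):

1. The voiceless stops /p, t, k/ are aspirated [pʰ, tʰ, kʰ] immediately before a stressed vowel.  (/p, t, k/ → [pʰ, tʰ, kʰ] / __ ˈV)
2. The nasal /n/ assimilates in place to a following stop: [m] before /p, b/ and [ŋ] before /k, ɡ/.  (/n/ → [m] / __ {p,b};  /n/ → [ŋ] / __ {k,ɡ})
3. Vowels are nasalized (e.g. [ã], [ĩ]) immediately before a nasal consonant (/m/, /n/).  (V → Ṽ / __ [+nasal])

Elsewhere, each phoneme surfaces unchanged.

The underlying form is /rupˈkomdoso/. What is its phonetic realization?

/r/ (word-initial): no rule targets it → [r].
/u/ — between /r/ and /p/; rule 3 does not apply here → [u].
/p/ (between /u/ and /k/): rule 1 targets it, but not immediately before a stressed vowel → unchanged [p].
/k/ (between /p/ and /o/): immediately before a stressed vowel, so rule 1 applies → [kʰ].
/o/ — between /k/ and /m/, before a nasal consonant — surfaces as [õ] (rule 3).
/m/ stays [m].
/d/ — not in any rule's target class → [d].
/o/ (between /d/ and /s/): rule 3 targets it, but not before a nasal consonant → unchanged [o].
/s/ (between /o/ and /o/): no rule targets it → [s].
/o/ — word-final; rule 3 does not apply here → [o].

[rupˈkʰõmdoso]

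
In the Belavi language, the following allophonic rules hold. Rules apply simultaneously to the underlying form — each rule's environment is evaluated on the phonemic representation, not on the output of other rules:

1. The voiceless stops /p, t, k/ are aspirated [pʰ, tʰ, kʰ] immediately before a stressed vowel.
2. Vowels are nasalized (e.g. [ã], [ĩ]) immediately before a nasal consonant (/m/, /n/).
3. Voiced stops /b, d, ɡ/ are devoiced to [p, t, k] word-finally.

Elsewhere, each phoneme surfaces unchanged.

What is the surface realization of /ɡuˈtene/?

/ɡ/ — word-initial; rule 3 does not apply here → [ɡ].
/u/ (between /ɡ/ and /t/) fails the environment for rule 2, so it stays [u].
/t/ — between /u/ and /e/, immediately before a stressed vowel — surfaces as [tʰ] (rule 1).
/e/ (between /t/ and /n/) occurs before a nasal consonant → [ẽ] by rule 2.
/e/ — word-final; rule 2 does not apply here → [e].

[ɡuˈtʰẽne]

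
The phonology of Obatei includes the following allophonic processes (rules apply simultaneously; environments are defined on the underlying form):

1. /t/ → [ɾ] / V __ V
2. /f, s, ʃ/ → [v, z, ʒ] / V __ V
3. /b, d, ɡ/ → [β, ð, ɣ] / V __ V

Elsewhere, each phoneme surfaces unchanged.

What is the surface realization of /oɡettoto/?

/o/ (word-initial) is unaffected → [o].
/ɡ/ meets the environment for rule 3 (between two vowels) → [ɣ].
/e/ stays [e].
/t/ (between /e/ and /t/) fails the environment for rule 1, so it stays [t].
/t/ (between /t/ and /o/): rule 1 targets it, but not between two vowels → unchanged [t].
/o/ (between /t/ and /t/): no rule targets it → [o].
Rule 1 applies to /t/ (between /o/ and /o/: between two vowels) → [ɾ].
/o/ stays [o].

[oɣettoɾo]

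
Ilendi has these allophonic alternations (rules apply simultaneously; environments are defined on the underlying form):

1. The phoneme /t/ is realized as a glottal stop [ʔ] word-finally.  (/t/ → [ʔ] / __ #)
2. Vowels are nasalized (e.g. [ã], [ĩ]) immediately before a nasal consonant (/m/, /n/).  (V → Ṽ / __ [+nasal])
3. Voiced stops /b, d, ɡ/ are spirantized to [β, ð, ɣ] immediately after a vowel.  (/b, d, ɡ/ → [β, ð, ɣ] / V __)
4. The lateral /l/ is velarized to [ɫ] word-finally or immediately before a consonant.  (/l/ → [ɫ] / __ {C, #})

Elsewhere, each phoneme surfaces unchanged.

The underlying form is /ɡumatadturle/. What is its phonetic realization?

[ɡũmataðturle]

/ɡ/ (word-initial) fails the environment for rule 3, so it stays [ɡ].
/u/ (between /ɡ/ and /m/): before a nasal consonant, so rule 2 applies → [ũ].
/m/ (between /u/ and /a/): no rule targets it → [m].
/a/ — between /m/ and /t/; rule 2 does not apply here → [a].
/t/ (between /a/ and /a/) is in the target of rule 1 but the environment (word-finally) is not met → [t].
/a/ (between /t/ and /d/): rule 2 targets it, but not before a nasal consonant → unchanged [a].
/d/ — between /a/ and /t/, immediately after a vowel — surfaces as [ð] (rule 3).
/t/ (between /d/ and /u/) is in the target of rule 1 but the environment (word-finally) is not met → [t].
/u/ — between /t/ and /r/; rule 2 does not apply here → [u].
/r/ (between /u/ and /l/): no rule targets it → [r].
/l/ (between /r/ and /e/): rule 4 targets it, but not word-finally or immediately before a consonant → unchanged [l].
/e/ (word-final) is in the target of rule 2 but the environment (before a nasal consonant) is not met → [e].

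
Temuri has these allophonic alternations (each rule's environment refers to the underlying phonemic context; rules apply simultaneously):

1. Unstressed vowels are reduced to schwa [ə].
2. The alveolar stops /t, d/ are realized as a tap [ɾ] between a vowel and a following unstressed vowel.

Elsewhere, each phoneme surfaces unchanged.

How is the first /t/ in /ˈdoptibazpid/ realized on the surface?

[t]

/t/ (between /p/ and /i/): rule 2 targets it, but not between a vowel and a following unstressed vowel → unchanged [t].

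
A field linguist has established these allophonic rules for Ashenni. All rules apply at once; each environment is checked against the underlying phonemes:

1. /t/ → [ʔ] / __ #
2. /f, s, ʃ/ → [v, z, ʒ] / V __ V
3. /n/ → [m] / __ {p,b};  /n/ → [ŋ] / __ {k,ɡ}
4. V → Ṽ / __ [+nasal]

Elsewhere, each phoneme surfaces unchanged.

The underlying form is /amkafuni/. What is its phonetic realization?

/a/ meets the environment for rule 4 (before a nasal consonant) → [ã].
/m/ (between /a/ and /k/) is unaffected → [m].
/k/ (between /m/ and /a/): no rule targets it → [k].
/a/ (between /k/ and /f/) is in the target of rule 4 but the environment (before a nasal consonant) is not met → [a].
/f/ (between /a/ and /u/) occurs between two vowels → [v] by rule 2.
/u/ (between /f/ and /n/) occurs before a nasal consonant → [ũ] by rule 4.
/n/ (between /u/ and /i/) fails the environment for rule 3, so it stays [n].
/i/ (word-final): rule 4 targets it, but not before a nasal consonant → unchanged [i].

[ãmkavũni]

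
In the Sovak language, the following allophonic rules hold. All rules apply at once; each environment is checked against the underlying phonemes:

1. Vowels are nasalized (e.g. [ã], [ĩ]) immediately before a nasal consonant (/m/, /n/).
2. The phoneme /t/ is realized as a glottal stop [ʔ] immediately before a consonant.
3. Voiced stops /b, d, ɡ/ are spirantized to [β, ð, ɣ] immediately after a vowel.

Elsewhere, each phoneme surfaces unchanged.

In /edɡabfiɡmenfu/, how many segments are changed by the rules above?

Segments that undergo a rule: /d/ → [ð] (rule 3); /b/ → [β] (rule 3); /ɡ/ → [ɣ] (rule 3); /e/ → [ẽ] (rule 1).
All other segments surface unchanged.

4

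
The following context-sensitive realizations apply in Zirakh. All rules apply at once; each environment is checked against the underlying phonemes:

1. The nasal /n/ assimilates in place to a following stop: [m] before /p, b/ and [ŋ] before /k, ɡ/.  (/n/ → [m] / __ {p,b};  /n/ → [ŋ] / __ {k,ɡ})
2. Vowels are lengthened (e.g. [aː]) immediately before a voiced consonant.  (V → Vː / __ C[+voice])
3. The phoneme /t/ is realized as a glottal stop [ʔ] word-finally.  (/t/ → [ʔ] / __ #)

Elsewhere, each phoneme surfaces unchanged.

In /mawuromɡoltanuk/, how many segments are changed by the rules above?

Segments that undergo a rule: /a/ → [aː] (rule 2); /u/ → [uː] (rule 2); /o/ → [oː] (rule 2); /o/ → [oː] (rule 2); /a/ → [aː] (rule 2).
All other segments surface unchanged.

5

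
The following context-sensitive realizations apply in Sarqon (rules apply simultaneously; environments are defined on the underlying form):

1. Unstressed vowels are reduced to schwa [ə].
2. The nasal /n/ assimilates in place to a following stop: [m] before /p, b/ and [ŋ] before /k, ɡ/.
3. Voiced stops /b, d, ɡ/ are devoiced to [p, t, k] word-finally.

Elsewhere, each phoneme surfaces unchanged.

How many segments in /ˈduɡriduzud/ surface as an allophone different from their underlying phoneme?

4

Segments that undergo a rule: /i/ → [ə] (rule 1); /u/ → [ə] (rule 1); /u/ → [ə] (rule 1); /d/ → [t] (rule 3).
All other segments surface unchanged.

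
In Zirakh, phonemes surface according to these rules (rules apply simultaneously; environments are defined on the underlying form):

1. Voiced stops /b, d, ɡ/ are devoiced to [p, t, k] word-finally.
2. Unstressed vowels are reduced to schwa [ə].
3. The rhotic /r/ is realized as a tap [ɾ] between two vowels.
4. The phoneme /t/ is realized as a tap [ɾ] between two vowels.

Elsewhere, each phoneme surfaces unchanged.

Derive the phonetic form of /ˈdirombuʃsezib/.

/d/ (word-initial) is in the target of rule 1 but the environment (word-finally) is not met → [d].
/i/ — between /d/ and /r/; rule 2 does not apply here → [i].
Rule 3 applies to /r/ (between /i/ and /o/: between two vowels) → [ɾ].
/o/ (between /r/ and /m/): in an unstressed syllable, so rule 2 applies → [ə].
/m/ stays [m].
/b/ (between /m/ and /u/) is in the target of rule 1 but the environment (word-finally) is not met → [b].
/u/ meets the environment for rule 2 (in an unstressed syllable) → [ə].
/ʃ/ stays [ʃ].
/s/ (between /ʃ/ and /e/) is unaffected → [s].
/e/ meets the environment for rule 2 (in an unstressed syllable) → [ə].
/z/ stays [z].
/i/ (between /z/ and /b/) occurs in an unstressed syllable → [ə] by rule 2.
/b/ (word-final): word-finally, so rule 1 applies → [p].

[ˈdiɾəmbəʃsəzəp]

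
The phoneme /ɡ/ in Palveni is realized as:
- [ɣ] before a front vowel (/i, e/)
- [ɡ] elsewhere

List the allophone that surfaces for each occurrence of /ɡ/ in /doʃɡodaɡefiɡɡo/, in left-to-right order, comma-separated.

[ɡ], [ɣ], [ɡ], [ɡ]

Occurrence 1 (position 4): no conditioning environment matches → elsewhere allophone [ɡ].
Occurrence 2 (position 8): before a front vowel (/i, e/) → [ɣ].
Occurrence 3 (position 12): no conditioning environment matches → elsewhere allophone [ɡ].
Occurrence 4 (position 13): no conditioning environment matches → elsewhere allophone [ɡ].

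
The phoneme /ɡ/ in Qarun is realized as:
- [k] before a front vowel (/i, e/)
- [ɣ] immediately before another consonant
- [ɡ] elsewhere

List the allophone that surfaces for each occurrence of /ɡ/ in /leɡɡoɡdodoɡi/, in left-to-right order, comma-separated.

[ɣ], [ɡ], [ɣ], [k]

Occurrence 1 (position 3): immediately before another consonant → [ɣ].
Occurrence 2 (position 4): no conditioning environment matches → elsewhere allophone [ɡ].
Occurrence 3 (position 6): immediately before another consonant → [ɣ].
Occurrence 4 (position 11): before a front vowel (/i, e/) → [k].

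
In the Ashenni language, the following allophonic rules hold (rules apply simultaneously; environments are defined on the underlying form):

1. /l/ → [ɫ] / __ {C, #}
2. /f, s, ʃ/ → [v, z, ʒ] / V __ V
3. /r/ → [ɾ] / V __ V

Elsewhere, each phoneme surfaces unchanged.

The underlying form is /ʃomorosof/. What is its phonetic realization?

[ʃomoɾozof]

/ʃ/ — word-initial; rule 2 does not apply here → [ʃ].
/o/ stays [o].
/m/ (between /o/ and /o/) is unaffected → [m].
/o/ (between /m/ and /r/) is unaffected → [o].
/r/ (between /o/ and /o/) occurs between two vowels → [ɾ] by rule 3.
/o/ — not in any rule's target class → [o].
Rule 2 applies to /s/ (between /o/ and /o/: between two vowels) → [z].
/o/ (between /s/ and /f/): no rule targets it → [o].
/f/ (word-final) is in the target of rule 2 but the environment (between two vowels) is not met → [f].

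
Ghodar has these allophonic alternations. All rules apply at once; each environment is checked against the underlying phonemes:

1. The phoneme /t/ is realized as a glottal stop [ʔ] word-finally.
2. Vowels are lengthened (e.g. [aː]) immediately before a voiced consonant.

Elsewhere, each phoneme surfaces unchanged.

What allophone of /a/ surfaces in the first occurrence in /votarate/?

/a/ (between /t/ and /r/): before a voiced consonant, so rule 2 applies → [aː].

[aː]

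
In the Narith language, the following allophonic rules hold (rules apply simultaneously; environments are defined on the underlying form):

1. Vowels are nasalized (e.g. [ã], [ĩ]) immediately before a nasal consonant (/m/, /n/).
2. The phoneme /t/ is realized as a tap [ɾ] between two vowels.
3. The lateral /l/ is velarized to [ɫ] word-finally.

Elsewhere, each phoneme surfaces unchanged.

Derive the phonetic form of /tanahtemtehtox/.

[tãnahtẽmtehtox]

/t/ — word-initial; rule 2 does not apply here → [t].
Rule 1 applies to /a/ (between /t/ and /n/: before a nasal consonant) → [ã].
/n/ stays [n].
/a/ (between /n/ and /h/) fails the environment for rule 1, so it stays [a].
/h/ stays [h].
/t/ (between /h/ and /e/) fails the environment for rule 2, so it stays [t].
/e/ (between /t/ and /m/): before a nasal consonant, so rule 1 applies → [ẽ].
/m/ (between /e/ and /t/) is unaffected → [m].
/t/ (between /m/ and /e/): rule 2 targets it, but not between two vowels → unchanged [t].
/e/ — between /t/ and /h/; rule 1 does not apply here → [e].
/h/ (between /e/ and /t/) is unaffected → [h].
/t/ — between /h/ and /o/; rule 2 does not apply here → [t].
/o/ — between /t/ and /x/; rule 1 does not apply here → [o].
/x/ stays [x].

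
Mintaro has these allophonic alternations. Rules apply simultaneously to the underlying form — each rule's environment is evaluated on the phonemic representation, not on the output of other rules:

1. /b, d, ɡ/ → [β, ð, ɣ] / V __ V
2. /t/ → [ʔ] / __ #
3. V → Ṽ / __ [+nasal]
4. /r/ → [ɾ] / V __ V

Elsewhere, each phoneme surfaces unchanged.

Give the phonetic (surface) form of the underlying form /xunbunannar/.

[xũnbũnãnnar]

/x/ (word-initial): no rule targets it → [x].
/u/ (between /x/ and /n/): before a nasal consonant, so rule 3 applies → [ũ].
/n/ (between /u/ and /b/) is unaffected → [n].
/b/ (between /n/ and /u/): rule 1 targets it, but not between two vowels → unchanged [b].
/u/ — between /b/ and /n/, before a nasal consonant — surfaces as [ũ] (rule 3).
/n/ — not in any rule's target class → [n].
Rule 3 applies to /a/ (between /n/ and /n/: before a nasal consonant) → [ã].
/n/ — not in any rule's target class → [n].
/n/ stays [n].
/a/ (between /n/ and /r/) fails the environment for rule 3, so it stays [a].
/r/ — word-final; rule 4 does not apply here → [r].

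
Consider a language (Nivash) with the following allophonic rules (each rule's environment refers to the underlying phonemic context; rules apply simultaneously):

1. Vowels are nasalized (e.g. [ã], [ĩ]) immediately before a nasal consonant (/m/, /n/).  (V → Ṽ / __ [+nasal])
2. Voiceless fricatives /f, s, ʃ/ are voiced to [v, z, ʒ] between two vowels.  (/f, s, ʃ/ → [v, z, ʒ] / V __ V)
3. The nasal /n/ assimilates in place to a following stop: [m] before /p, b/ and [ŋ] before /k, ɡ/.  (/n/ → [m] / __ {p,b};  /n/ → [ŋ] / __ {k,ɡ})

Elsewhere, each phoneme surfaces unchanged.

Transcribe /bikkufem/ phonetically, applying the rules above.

/b/ (word-initial): no rule targets it → [b].
/i/ (between /b/ and /k/) fails the environment for rule 1, so it stays [i].
/k/ (between /i/ and /k/): no rule targets it → [k].
/k/ (between /k/ and /u/): no rule targets it → [k].
/u/ (between /k/ and /f/) is in the target of rule 1 but the environment (before a nasal consonant) is not met → [u].
/f/ meets the environment for rule 2 (between two vowels) → [v].
Rule 1 applies to /e/ (between /f/ and /m/: before a nasal consonant) → [ẽ].
/m/ (word-final): no rule targets it → [m].

[bikkuvẽm]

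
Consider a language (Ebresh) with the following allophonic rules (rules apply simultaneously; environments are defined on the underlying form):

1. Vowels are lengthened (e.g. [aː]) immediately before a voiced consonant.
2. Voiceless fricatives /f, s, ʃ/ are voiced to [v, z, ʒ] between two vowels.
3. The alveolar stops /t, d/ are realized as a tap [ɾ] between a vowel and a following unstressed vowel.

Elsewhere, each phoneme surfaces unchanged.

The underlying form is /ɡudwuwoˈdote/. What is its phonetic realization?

[ɡuːdwuːwoːˈdoɾe]

/ɡ/ — not in any rule's target class → [ɡ].
Rule 1 applies to /u/ (between /ɡ/ and /d/: before a voiced consonant) → [uː].
/d/ (between /u/ and /w/): rule 3 targets it, but not between a vowel and a following unstressed vowel → unchanged [d].
/w/ (between /d/ and /u/) is unaffected → [w].
Rule 1 applies to /u/ (between /w/ and /w/: before a voiced consonant) → [uː].
/w/ (between /u/ and /o/) is unaffected → [w].
/o/ (between /w/ and /d/) occurs before a voiced consonant → [oː] by rule 1.
/d/ — between /o/ and /o/; rule 3 does not apply here → [d].
/o/ (between /d/ and /t/) fails the environment for rule 1, so it stays [o].
/t/ — between /o/ and /e/, between a vowel and a following unstressed vowel — surfaces as [ɾ] (rule 3).
/e/ — word-final; rule 1 does not apply here → [e].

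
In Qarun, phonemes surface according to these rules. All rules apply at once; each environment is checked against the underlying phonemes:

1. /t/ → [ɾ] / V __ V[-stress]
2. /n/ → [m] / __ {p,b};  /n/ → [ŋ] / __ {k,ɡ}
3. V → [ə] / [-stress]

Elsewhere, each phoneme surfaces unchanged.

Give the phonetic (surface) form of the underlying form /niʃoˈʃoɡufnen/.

[nəʃəˈʃoɡəfnən]

/n/ (word-initial) is in the target of rule 2 but the environment (before a labial or velar stop) is not met → [n].
/i/ (between /n/ and /ʃ/): in an unstressed syllable, so rule 3 applies → [ə].
/o/ (between /ʃ/ and /ʃ/): in an unstressed syllable, so rule 3 applies → [ə].
/o/ (between /ʃ/ and /ɡ/) fails the environment for rule 3, so it stays [o].
/u/ (between /ɡ/ and /f/) occurs in an unstressed syllable → [ə] by rule 3.
/n/ (between /f/ and /e/) fails the environment for rule 2, so it stays [n].
/e/ (between /n/ and /n/): in an unstressed syllable, so rule 3 applies → [ə].
/n/ (word-final): rule 2 targets it, but not before a labial or velar stop → unchanged [n].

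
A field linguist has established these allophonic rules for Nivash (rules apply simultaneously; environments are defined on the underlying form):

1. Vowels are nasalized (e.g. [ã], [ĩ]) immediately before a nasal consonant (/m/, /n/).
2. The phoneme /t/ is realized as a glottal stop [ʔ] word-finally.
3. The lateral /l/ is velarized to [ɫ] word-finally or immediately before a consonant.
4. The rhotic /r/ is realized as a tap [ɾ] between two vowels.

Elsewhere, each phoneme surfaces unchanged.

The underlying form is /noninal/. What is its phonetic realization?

/n/ stays [n].
/o/ (between /n/ and /n/) occurs before a nasal consonant → [õ] by rule 1.
/n/ (between /o/ and /i/): no rule targets it → [n].
/i/ — between /n/ and /n/, before a nasal consonant — surfaces as [ĩ] (rule 1).
/n/ stays [n].
/a/ (between /n/ and /l/) fails the environment for rule 1, so it stays [a].
/l/ (word-final) occurs word-finally or immediately before a consonant → [ɫ] by rule 3.

[nõnĩnaɫ]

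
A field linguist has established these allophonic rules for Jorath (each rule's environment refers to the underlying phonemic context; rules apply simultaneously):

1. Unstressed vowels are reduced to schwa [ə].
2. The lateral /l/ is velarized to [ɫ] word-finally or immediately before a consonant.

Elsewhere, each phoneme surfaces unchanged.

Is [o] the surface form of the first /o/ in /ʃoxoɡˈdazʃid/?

No

Rule 1 applies to /o/ (between /ʃ/ and /x/: in an unstressed syllable) → [ə].
The actual realization is [ə], not [o].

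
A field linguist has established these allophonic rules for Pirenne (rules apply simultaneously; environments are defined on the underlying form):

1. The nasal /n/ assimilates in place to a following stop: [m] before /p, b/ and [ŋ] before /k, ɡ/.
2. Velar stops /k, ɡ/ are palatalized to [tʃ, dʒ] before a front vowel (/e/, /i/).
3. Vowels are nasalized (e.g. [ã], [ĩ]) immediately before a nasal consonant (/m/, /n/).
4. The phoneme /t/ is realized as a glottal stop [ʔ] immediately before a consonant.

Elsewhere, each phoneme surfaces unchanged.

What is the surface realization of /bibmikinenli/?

/b/ (word-initial): no rule targets it → [b].
/i/ (between /b/ and /b/): rule 3 targets it, but not before a nasal consonant → unchanged [i].
/b/ (between /i/ and /m/) is unaffected → [b].
/m/ (between /b/ and /i/): no rule targets it → [m].
/i/ — between /m/ and /k/; rule 3 does not apply here → [i].
Rule 2 applies to /k/ (between /i/ and /i/: before a front vowel) → [tʃ].
/i/ — between /k/ and /n/, before a nasal consonant — surfaces as [ĩ] (rule 3).
/n/ (between /i/ and /e/): rule 1 targets it, but not before a labial or velar stop → unchanged [n].
Rule 3 applies to /e/ (between /n/ and /n/: before a nasal consonant) → [ẽ].
/n/ — between /e/ and /l/; rule 1 does not apply here → [n].
/l/ (between /n/ and /i/) is unaffected → [l].
/i/ (word-final) fails the environment for rule 3, so it stays [i].

[bibmitʃĩnẽnli]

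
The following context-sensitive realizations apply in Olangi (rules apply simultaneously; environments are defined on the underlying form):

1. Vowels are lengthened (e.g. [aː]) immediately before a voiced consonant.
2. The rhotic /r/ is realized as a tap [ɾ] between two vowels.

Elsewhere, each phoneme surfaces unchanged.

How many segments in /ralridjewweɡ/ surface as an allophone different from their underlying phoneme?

Segments that undergo a rule: /a/ → [aː] (rule 1); /i/ → [iː] (rule 1); /e/ → [eː] (rule 1); /e/ → [eː] (rule 1).
All other segments surface unchanged.

4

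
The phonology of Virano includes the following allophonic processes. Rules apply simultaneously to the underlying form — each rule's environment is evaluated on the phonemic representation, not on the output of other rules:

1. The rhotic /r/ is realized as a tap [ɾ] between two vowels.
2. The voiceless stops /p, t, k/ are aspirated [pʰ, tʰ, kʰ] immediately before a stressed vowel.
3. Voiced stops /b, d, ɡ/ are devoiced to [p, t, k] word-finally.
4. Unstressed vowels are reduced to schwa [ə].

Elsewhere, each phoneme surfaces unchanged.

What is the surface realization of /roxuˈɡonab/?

[rəxəˈɡonəp]

/r/ (word-initial) is in the target of rule 1 but the environment (between two vowels) is not met → [r].
/o/ — between /r/ and /x/, in an unstressed syllable — surfaces as [ə] (rule 4).
Rule 4 applies to /u/ (between /x/ and /ɡ/: in an unstressed syllable) → [ə].
/ɡ/ (between /u/ and /o/) is in the target of rule 3 but the environment (word-finally) is not met → [ɡ].
/o/ — between /ɡ/ and /n/; rule 4 does not apply here → [o].
/a/ meets the environment for rule 4 (in an unstressed syllable) → [ə].
/b/ (word-final) occurs word-finally → [p] by rule 3.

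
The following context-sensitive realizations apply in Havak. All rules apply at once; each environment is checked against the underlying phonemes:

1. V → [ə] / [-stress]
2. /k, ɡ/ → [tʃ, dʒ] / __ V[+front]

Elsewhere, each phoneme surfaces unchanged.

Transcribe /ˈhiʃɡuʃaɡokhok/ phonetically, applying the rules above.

/i/ — between /h/ and /ʃ/; rule 1 does not apply here → [i].
/ɡ/ (between /ʃ/ and /u/) fails the environment for rule 2, so it stays [ɡ].
Rule 1 applies to /u/ (between /ɡ/ and /ʃ/: in an unstressed syllable) → [ə].
/a/ (between /ʃ/ and /ɡ/) occurs in an unstressed syllable → [ə] by rule 1.
/ɡ/ (between /a/ and /o/) fails the environment for rule 2, so it stays [ɡ].
/o/ meets the environment for rule 1 (in an unstressed syllable) → [ə].
/k/ (between /o/ and /h/): rule 2 targets it, but not before a front vowel → unchanged [k].
/o/ — between /h/ and /k/, in an unstressed syllable — surfaces as [ə] (rule 1).
/k/ (word-final) is in the target of rule 2 but the environment (before a front vowel) is not met → [k].

[ˈhiʃɡəʃəɡəkhək]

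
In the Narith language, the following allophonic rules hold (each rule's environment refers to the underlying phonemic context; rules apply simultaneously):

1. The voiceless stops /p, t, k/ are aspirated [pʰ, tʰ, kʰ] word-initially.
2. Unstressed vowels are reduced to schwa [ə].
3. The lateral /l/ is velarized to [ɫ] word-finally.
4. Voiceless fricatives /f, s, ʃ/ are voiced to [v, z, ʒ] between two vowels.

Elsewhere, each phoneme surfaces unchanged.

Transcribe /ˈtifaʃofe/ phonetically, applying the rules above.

[ˈtʰivəʒəvə]

/t/ (word-initial) occurs word-initially → [tʰ] by rule 1.
/i/ (between /t/ and /f/) fails the environment for rule 2, so it stays [i].
/f/ (between /i/ and /a/): between two vowels, so rule 4 applies → [v].
Rule 2 applies to /a/ (between /f/ and /ʃ/: in an unstressed syllable) → [ə].
/ʃ/ meets the environment for rule 4 (between two vowels) → [ʒ].
/o/ (between /ʃ/ and /f/): in an unstressed syllable, so rule 2 applies → [ə].
Rule 4 applies to /f/ (between /o/ and /e/: between two vowels) → [v].
/e/ (word-final): in an unstressed syllable, so rule 2 applies → [ə].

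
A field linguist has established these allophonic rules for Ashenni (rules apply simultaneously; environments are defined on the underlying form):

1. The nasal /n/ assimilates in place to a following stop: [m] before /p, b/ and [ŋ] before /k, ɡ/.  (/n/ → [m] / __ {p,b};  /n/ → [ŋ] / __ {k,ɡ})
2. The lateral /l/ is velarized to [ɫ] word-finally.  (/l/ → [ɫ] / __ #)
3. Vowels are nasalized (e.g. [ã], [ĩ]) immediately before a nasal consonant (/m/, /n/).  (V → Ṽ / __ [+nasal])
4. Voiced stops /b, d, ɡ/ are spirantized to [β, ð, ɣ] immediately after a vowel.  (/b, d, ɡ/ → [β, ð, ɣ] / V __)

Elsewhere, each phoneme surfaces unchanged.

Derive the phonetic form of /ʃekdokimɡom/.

/ʃ/ stays [ʃ].
/e/ (between /ʃ/ and /k/) is in the target of rule 3 but the environment (before a nasal consonant) is not met → [e].
/k/ (between /e/ and /d/): no rule targets it → [k].
/d/ (between /k/ and /o/) is in the target of rule 4 but the environment (immediately after a vowel) is not met → [d].
/o/ (between /d/ and /k/) is in the target of rule 3 but the environment (before a nasal consonant) is not met → [o].
/k/ — not in any rule's target class → [k].
/i/ (between /k/ and /m/) occurs before a nasal consonant → [ĩ] by rule 3.
/m/ stays [m].
/ɡ/ (between /m/ and /o/): rule 4 targets it, but not immediately after a vowel → unchanged [ɡ].
/o/ (between /ɡ/ and /m/): before a nasal consonant, so rule 3 applies → [õ].
/m/ — not in any rule's target class → [m].

[ʃekdokĩmɡõm]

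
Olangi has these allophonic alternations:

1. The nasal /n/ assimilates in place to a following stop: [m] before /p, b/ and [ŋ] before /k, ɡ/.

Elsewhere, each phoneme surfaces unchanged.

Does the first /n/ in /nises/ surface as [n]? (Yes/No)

/n/ (word-initial) is in the target of rule 1 but the environment (before a labial or velar stop) is not met → [n].
The actual realization is [n], which matches [n].

Yes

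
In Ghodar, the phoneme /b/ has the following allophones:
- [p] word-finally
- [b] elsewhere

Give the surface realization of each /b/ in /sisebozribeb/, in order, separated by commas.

Occurrence 1 (position 5): no conditioning environment matches → elsewhere allophone [b].
Occurrence 2 (position 10): no conditioning environment matches → elsewhere allophone [b].
Occurrence 3 (position 12): word-finally → [p].

[b], [b], [p]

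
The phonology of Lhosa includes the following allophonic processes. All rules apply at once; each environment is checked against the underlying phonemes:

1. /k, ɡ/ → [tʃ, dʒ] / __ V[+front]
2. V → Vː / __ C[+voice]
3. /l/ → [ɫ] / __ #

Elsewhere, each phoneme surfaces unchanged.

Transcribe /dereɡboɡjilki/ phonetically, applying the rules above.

/d/ (word-initial) is unaffected → [d].
/e/ (between /d/ and /r/) occurs before a voiced consonant → [eː] by rule 2.
/r/ — not in any rule's target class → [r].
Rule 2 applies to /e/ (between /r/ and /ɡ/: before a voiced consonant) → [eː].
/ɡ/ — between /e/ and /b/; rule 1 does not apply here → [ɡ].
/b/ stays [b].
/o/ (between /b/ and /ɡ/): before a voiced consonant, so rule 2 applies → [oː].
/ɡ/ — between /o/ and /j/; rule 1 does not apply here → [ɡ].
/j/ stays [j].
Rule 2 applies to /i/ (between /j/ and /l/: before a voiced consonant) → [iː].
/l/ — between /i/ and /k/; rule 3 does not apply here → [l].
Rule 1 applies to /k/ (between /l/ and /i/: before a front vowel) → [tʃ].
/i/ (word-final): rule 2 targets it, but not before a voiced consonant → unchanged [i].

[deːreːɡboːɡjiːltʃi]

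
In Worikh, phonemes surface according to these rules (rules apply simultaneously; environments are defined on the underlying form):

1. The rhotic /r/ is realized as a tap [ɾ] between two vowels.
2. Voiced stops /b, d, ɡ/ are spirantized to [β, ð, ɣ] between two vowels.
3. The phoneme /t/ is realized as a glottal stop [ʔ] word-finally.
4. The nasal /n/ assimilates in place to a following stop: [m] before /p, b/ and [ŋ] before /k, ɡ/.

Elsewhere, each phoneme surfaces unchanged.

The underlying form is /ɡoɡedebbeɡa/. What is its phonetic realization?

/ɡ/ (word-initial) fails the environment for rule 2, so it stays [ɡ].
/o/ — not in any rule's target class → [o].
/ɡ/ (between /o/ and /e/) occurs between two vowels → [ɣ] by rule 2.
/e/ stays [e].
/d/ — between /e/ and /e/, between two vowels — surfaces as [ð] (rule 2).
/e/ (between /d/ and /b/) is unaffected → [e].
/b/ (between /e/ and /b/) fails the environment for rule 2, so it stays [b].
/b/ (between /b/ and /e/) is in the target of rule 2 but the environment (between two vowels) is not met → [b].
/e/ — not in any rule's target class → [e].
/ɡ/ (between /e/ and /a/): between two vowels, so rule 2 applies → [ɣ].
/a/ — not in any rule's target class → [a].

[ɡoɣeðebbeɣa]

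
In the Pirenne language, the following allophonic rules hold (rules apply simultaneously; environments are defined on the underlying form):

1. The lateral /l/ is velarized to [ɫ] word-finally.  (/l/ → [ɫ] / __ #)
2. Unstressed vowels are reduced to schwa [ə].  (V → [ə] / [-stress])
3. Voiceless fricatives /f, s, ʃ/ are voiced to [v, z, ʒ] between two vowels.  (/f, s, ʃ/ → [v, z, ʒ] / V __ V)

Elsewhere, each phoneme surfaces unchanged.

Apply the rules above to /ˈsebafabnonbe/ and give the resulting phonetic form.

/s/ (word-initial): rule 3 targets it, but not between two vowels → unchanged [s].
/e/ — between /s/ and /b/; rule 2 does not apply here → [e].
/b/ (between /e/ and /a/) is unaffected → [b].
Rule 2 applies to /a/ (between /b/ and /f/: in an unstressed syllable) → [ə].
/f/ meets the environment for rule 3 (between two vowels) → [v].
Rule 2 applies to /a/ (between /f/ and /b/: in an unstressed syllable) → [ə].
/b/ stays [b].
/n/ stays [n].
Rule 2 applies to /o/ (between /n/ and /n/: in an unstressed syllable) → [ə].
/n/ (between /o/ and /b/) is unaffected → [n].
/b/ (between /n/ and /e/): no rule targets it → [b].
/e/ (word-final) occurs in an unstressed syllable → [ə] by rule 2.

[ˈsebəvəbnənbə]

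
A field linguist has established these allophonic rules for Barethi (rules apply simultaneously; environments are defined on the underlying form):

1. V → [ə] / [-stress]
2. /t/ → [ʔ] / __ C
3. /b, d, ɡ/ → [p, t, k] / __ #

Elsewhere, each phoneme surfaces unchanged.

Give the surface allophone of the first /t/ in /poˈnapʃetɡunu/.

/t/ meets the environment for rule 2 (immediately before a consonant) → [ʔ].

[ʔ]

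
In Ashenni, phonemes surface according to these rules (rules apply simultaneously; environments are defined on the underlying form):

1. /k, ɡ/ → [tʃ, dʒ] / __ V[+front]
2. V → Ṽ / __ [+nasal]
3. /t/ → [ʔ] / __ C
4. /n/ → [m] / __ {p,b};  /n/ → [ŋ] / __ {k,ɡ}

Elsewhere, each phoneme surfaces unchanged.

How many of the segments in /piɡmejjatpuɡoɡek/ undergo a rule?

2

Segments that undergo a rule: /t/ → [ʔ] (rule 3); /ɡ/ → [dʒ] (rule 1).
All other segments surface unchanged.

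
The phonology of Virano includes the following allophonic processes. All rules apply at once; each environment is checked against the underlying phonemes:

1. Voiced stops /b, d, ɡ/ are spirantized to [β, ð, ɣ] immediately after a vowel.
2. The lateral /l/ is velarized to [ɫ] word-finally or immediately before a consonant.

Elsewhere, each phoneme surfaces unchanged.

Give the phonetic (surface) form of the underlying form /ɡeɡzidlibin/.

[ɡeɣziðliβin]

/ɡ/ (word-initial) is in the target of rule 1 but the environment (immediately after a vowel) is not met → [ɡ].
/ɡ/ meets the environment for rule 1 (immediately after a vowel) → [ɣ].
/d/ — between /i/ and /l/, immediately after a vowel — surfaces as [ð] (rule 1).
/l/ — between /d/ and /i/; rule 2 does not apply here → [l].
/b/ meets the environment for rule 1 (immediately after a vowel) → [β].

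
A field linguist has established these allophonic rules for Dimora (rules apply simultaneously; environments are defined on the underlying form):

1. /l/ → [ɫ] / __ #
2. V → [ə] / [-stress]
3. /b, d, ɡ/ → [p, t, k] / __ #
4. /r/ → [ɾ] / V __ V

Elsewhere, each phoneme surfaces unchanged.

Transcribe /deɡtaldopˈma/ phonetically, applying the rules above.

[dəɡtəldəpˈma]

/d/ (word-initial): rule 3 targets it, but not word-finally → unchanged [d].
/e/ meets the environment for rule 2 (in an unstressed syllable) → [ə].
/ɡ/ (between /e/ and /t/) is in the target of rule 3 but the environment (word-finally) is not met → [ɡ].
/t/ stays [t].
/a/ meets the environment for rule 2 (in an unstressed syllable) → [ə].
/l/ (between /a/ and /d/): rule 1 targets it, but not word-finally → unchanged [l].
/d/ — between /l/ and /o/; rule 3 does not apply here → [d].
Rule 2 applies to /o/ (between /d/ and /p/: in an unstressed syllable) → [ə].
/p/ (between /o/ and /m/) is unaffected → [p].
/m/ (between /p/ and /a/) is unaffected → [m].
/a/ (word-final) is in the target of rule 2 but the environment (in an unstressed syllable) is not met → [a].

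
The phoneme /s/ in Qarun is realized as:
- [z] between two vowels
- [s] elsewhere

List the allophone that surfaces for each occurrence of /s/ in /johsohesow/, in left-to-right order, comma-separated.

Occurrence 1 (position 4): no conditioning environment matches → elsewhere allophone [s].
Occurrence 2 (position 8): between two vowels → [z].

[s], [z]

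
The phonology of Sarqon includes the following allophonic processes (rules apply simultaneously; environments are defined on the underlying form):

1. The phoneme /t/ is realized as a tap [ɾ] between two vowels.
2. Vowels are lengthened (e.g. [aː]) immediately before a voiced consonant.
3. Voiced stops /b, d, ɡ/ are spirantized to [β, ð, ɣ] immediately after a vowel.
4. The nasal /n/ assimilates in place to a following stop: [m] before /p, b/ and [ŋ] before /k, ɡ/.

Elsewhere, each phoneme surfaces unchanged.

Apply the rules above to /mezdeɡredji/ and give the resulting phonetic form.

/m/ (word-initial): no rule targets it → [m].
/e/ (between /m/ and /z/) occurs before a voiced consonant → [eː] by rule 2.
/z/ (between /e/ and /d/): no rule targets it → [z].
/d/ — between /z/ and /e/; rule 3 does not apply here → [d].
/e/ (between /d/ and /ɡ/): before a voiced consonant, so rule 2 applies → [eː].
/ɡ/ (between /e/ and /r/): immediately after a vowel, so rule 3 applies → [ɣ].
/r/ (between /ɡ/ and /e/): no rule targets it → [r].
Rule 2 applies to /e/ (between /r/ and /d/: before a voiced consonant) → [eː].
/d/ — between /e/ and /j/, immediately after a vowel — surfaces as [ð] (rule 3).
/j/ stays [j].
/i/ (word-final) fails the environment for rule 2, so it stays [i].

[meːzdeːɣreːðji]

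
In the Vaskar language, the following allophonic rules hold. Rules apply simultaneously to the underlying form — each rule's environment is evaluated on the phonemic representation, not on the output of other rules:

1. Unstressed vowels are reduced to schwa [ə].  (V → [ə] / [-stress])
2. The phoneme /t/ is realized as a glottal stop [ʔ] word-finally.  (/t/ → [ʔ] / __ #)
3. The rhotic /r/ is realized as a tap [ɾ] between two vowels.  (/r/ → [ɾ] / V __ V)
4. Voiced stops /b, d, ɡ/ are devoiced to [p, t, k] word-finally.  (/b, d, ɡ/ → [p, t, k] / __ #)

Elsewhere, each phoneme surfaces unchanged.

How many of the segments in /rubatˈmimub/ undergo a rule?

4

Segments that undergo a rule: /u/ → [ə] (rule 1); /a/ → [ə] (rule 1); /u/ → [ə] (rule 1); /b/ → [p] (rule 4).
All other segments surface unchanged.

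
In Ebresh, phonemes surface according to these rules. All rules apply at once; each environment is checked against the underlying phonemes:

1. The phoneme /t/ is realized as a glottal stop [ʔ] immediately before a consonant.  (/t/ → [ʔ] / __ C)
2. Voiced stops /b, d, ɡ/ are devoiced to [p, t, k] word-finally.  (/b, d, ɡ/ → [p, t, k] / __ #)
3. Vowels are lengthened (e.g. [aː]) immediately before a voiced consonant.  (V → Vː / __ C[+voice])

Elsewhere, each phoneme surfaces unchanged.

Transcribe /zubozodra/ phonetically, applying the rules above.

[zuːboːzoːdra]

/z/ stays [z].
/u/ (between /z/ and /b/) occurs before a voiced consonant → [uː] by rule 3.
/b/ (between /u/ and /o/): rule 2 targets it, but not word-finally → unchanged [b].
/o/ (between /b/ and /z/) occurs before a voiced consonant → [oː] by rule 3.
/z/ stays [z].
/o/ — between /z/ and /d/, before a voiced consonant — surfaces as [oː] (rule 3).
/d/ (between /o/ and /r/): rule 2 targets it, but not word-finally → unchanged [d].
/r/ stays [r].
/a/ (word-final): rule 3 targets it, but not before a voiced consonant → unchanged [a].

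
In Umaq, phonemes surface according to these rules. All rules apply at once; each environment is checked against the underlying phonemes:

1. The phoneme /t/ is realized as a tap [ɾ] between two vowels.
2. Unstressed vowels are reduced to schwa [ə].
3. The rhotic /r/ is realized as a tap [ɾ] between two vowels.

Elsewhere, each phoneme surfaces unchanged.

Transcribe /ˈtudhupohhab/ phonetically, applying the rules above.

[ˈtudhəpəhhəb]

/t/ (word-initial) is in the target of rule 1 but the environment (between two vowels) is not met → [t].
/u/ (between /t/ and /d/): rule 2 targets it, but not in an unstressed syllable → unchanged [u].
/d/ (between /u/ and /h/) is unaffected → [d].
/h/ stays [h].
/u/ (between /h/ and /p/): in an unstressed syllable, so rule 2 applies → [ə].
/p/ (between /u/ and /o/) is unaffected → [p].
/o/ (between /p/ and /h/) occurs in an unstressed syllable → [ə] by rule 2.
/h/ — not in any rule's target class → [h].
/h/ (between /h/ and /a/) is unaffected → [h].
/a/ meets the environment for rule 2 (in an unstressed syllable) → [ə].
/b/ (word-final) is unaffected → [b].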